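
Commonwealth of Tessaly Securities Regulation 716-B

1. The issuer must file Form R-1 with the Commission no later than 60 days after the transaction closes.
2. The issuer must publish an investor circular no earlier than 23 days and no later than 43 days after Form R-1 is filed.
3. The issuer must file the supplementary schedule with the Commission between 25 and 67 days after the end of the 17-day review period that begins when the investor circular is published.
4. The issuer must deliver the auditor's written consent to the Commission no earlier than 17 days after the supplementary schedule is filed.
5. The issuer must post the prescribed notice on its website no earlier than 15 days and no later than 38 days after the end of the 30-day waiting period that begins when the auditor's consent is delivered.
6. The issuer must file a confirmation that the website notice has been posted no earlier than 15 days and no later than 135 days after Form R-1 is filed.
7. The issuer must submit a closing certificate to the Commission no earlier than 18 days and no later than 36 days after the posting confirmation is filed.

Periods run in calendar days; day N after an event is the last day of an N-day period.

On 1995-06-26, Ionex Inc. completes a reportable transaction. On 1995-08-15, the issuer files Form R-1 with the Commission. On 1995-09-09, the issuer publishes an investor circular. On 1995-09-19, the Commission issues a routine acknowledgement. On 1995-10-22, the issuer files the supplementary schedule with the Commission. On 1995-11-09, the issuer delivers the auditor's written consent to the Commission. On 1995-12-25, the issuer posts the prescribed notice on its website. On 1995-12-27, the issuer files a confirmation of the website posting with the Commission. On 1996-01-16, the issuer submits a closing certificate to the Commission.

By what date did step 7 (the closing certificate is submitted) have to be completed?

1996-02-01

Step 7 runs from 1995-12-27, when the posting confirmation is filed. The window is 18–36 days after 1995-12-27; it closes on 1996-02-01.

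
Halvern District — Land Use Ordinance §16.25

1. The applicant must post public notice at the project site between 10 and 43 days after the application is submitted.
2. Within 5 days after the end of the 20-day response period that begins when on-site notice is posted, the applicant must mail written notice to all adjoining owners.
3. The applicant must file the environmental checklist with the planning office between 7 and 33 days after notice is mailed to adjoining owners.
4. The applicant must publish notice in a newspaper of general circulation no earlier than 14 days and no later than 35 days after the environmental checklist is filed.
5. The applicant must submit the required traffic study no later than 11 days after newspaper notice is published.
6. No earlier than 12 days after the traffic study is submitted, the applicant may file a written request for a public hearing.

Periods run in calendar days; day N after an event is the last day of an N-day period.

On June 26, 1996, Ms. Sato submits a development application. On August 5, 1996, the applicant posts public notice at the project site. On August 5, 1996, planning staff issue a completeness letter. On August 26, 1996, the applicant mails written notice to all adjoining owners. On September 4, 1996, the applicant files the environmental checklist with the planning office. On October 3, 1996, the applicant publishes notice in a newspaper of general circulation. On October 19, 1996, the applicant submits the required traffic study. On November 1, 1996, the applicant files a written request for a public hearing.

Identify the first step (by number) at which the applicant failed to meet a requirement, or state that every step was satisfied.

Step 5

Step 1 — 10 and 43 days from June 26, 1996 (when the application is submitted) are July 6, 1996 and August 8, 1996 respectively; done August 5, 1996, which is between those dates.
Step 2 — counting 5 days from August 25, 1996 (end of the 20-day response period, which began when on-site notice is posted on August 5, 1996) gives a deadline of August 30, 1996; August 26, 1996 is within that limit.
Step 3 — 7 and 33 days from August 26, 1996 (when notice is mailed to adjoining owners) are September 2, 1996 and September 28, 1996 respectively; done September 4, 1996 — within the window.
Step 4 — 14 and 35 days from September 4, 1996 (when the environmental checklist is filed) are September 18, 1996 and October 9, 1996 respectively; October 3, 1996 falls inside that range.
Step 5 — counting 11 days from October 3, 1996 (when newspaper notice is published) gives a deadline of October 14, 1996; done October 19, 1996 — 5 days late.
The analysis stops there.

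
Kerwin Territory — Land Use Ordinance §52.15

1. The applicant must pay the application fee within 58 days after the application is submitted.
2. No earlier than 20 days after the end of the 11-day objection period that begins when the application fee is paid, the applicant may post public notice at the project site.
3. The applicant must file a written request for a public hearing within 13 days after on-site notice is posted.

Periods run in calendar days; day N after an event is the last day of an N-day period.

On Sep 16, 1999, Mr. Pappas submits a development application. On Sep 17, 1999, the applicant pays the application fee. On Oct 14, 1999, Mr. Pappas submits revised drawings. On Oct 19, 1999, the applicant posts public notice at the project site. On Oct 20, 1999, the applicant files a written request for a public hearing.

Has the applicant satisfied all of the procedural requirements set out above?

Yes

(1) due by Sep 16, 1999 + 58 days = Nov 13, 1999; Sep 17, 1999 is within that limit.
(2) permitted from Sep 28, 1999 + 20 days = Oct 18, 1999 onward; done Oct 19, 1999, after the minimum wait.
(3) due by Oct 19, 1999 + 13 days = Nov 1, 1999; done Oct 20, 1999 — timely.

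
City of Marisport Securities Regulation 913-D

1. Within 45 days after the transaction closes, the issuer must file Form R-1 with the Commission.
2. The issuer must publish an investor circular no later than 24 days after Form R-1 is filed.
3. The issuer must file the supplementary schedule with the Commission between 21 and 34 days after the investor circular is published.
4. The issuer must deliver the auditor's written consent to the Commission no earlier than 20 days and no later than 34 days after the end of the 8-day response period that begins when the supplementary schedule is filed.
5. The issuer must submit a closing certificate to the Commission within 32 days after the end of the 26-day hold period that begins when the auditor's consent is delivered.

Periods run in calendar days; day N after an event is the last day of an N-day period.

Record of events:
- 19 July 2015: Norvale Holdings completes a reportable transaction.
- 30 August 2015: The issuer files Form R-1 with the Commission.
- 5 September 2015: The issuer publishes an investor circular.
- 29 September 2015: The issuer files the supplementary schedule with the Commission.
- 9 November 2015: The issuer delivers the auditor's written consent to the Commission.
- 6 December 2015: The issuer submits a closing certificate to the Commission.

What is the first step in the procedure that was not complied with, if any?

Step 1: 45 days after 19 July 2015 (when the transaction closes) is 2 September 2015; completed 30 August 2015, before the deadline.
Step 2: 24 days after 30 August 2015 (when Form R-1 is filed) is 23 September 2015; done 5 September 2015 — timely.
Step 3: the window is 21–34 days after 5 September 2015 (when the investor circular is published), so 26 September 2015 through 9 October 2015; done 29 September 2015, which is between those dates.
Step 4: the window is 20–34 days after 7 October 2015 (end of the 8-day response period, which began when the supplementary schedule is filed on 29 September 2015), so 27 October 2015 through 10 November 2015; done 9 November 2015, which is between those dates.
Step 5: 32 days after 5 December 2015 (end of the 26-day hold period, which began when the auditor's consent is delivered on 9 November 2015) is 6 January 2016; completed 6 December 2015, before the deadline.

None — every step was satisfied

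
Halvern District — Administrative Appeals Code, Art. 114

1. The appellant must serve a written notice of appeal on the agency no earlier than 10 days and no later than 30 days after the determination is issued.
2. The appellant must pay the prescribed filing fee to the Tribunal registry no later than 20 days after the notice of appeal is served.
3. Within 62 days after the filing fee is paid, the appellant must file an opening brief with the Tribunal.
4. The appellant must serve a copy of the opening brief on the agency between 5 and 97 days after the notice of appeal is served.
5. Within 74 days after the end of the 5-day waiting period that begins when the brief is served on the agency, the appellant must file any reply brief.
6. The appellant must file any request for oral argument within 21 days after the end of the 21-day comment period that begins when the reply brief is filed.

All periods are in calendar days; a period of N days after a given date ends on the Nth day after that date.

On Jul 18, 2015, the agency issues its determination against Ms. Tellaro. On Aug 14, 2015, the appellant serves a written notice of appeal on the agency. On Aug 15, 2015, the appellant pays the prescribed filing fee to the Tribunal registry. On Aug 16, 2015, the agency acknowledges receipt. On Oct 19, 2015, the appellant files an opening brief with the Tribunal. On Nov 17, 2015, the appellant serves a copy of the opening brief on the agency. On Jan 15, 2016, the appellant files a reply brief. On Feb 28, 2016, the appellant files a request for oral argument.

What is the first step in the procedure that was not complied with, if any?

Step 1: the window is 10–30 days after Jul 18, 2015 (when the determination is issued), so Jul 28, 2015 through Aug 17, 2015; done Aug 14, 2015, which is between those dates.
Step 2: 20 days after Aug 14, 2015 (when the notice of appeal is served) is Sep 3, 2015; completed Aug 15, 2015, before the deadline.
Step 3: 62 days after Aug 15, 2015 (when the filing fee is paid) is Oct 16, 2015; not done until Oct 19, 2015, 3 days after the deadline.
The analysis stops there.

Step 3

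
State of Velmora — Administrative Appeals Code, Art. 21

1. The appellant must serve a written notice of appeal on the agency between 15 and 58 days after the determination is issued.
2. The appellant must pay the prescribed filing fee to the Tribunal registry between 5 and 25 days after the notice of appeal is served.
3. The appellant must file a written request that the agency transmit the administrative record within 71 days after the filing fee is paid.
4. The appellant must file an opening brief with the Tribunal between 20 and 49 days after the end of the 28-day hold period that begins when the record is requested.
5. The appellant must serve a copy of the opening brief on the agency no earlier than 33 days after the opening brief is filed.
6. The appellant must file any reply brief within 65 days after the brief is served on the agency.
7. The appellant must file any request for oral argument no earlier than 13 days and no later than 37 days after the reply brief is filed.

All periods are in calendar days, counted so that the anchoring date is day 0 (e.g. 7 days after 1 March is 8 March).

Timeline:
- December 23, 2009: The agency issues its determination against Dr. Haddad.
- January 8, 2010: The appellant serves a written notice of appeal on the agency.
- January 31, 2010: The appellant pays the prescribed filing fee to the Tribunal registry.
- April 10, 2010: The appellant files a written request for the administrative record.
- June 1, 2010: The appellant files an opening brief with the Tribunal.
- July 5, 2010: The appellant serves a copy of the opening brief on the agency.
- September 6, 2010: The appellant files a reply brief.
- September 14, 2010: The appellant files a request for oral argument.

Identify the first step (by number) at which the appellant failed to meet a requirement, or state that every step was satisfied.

Step 7

(1) the permitted window runs from December 23, 2009 + 15 = January 7, 2010 to December 23, 2009 + 58 = February 19, 2010; done January 8, 2010, which is between those dates.
(2) the permitted window runs from January 8, 2010 + 5 = January 13, 2010 to January 8, 2010 + 25 = February 2, 2010; January 31, 2010 falls inside that range.
(3) due by January 31, 2010 + 71 days = April 12, 2010; done April 10, 2010 — timely.
(4) the permitted window runs from May 8, 2010 + 20 = May 28, 2010 to May 8, 2010 + 49 = June 26, 2010; done June 1, 2010 — within the window.
(5) permitted from June 1, 2010 + 33 days = July 4, 2010 onward; done July 5, 2010 — permitted.
(6) due by July 5, 2010 + 65 days = September 8, 2010; done September 6, 2010 — timely.
(7) the permitted window runs from September 6, 2010 + 13 = September 19, 2010 to September 6, 2010 + 37 = October 13, 2010; September 14, 2010 is 5 days too early.
That is the first point of non-compliance.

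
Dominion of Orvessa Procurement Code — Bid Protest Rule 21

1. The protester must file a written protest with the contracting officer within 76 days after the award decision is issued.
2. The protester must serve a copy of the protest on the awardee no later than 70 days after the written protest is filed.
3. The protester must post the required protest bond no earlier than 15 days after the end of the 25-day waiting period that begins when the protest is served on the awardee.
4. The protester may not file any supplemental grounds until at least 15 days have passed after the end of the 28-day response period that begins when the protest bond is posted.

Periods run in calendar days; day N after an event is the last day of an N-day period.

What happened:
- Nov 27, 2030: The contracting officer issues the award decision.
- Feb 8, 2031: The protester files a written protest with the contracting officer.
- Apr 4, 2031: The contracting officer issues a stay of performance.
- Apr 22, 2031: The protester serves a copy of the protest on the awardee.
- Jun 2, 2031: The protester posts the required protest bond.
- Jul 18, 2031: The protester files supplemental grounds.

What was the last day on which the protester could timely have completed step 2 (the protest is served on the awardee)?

Apr 19, 2031

Step 2 runs from Feb 8, 2031, when the written protest is filed. 70 days after Feb 8, 2031 is Apr 19, 2031.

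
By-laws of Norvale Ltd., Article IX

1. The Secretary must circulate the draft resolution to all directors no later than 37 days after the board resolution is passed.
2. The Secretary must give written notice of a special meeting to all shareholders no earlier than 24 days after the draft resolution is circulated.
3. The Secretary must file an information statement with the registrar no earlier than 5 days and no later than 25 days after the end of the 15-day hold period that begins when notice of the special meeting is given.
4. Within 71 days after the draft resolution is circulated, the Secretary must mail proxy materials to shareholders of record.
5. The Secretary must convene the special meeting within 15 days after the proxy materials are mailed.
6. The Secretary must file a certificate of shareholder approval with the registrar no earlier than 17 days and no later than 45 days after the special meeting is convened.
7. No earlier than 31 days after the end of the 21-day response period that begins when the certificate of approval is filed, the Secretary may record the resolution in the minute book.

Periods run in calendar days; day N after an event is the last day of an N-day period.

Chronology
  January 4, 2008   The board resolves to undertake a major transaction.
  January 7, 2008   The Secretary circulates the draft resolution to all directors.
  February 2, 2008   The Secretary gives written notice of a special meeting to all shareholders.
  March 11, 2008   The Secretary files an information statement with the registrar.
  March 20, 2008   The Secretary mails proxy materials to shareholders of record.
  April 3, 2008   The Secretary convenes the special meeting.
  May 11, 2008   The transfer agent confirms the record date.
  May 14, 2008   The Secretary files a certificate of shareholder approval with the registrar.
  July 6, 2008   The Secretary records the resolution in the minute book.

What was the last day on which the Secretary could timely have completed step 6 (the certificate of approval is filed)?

Step 6 runs from April 3, 2008, when the special meeting is convened. The window is 17–45 days after April 3, 2008; it closes on May 18, 2008.

May 18, 2008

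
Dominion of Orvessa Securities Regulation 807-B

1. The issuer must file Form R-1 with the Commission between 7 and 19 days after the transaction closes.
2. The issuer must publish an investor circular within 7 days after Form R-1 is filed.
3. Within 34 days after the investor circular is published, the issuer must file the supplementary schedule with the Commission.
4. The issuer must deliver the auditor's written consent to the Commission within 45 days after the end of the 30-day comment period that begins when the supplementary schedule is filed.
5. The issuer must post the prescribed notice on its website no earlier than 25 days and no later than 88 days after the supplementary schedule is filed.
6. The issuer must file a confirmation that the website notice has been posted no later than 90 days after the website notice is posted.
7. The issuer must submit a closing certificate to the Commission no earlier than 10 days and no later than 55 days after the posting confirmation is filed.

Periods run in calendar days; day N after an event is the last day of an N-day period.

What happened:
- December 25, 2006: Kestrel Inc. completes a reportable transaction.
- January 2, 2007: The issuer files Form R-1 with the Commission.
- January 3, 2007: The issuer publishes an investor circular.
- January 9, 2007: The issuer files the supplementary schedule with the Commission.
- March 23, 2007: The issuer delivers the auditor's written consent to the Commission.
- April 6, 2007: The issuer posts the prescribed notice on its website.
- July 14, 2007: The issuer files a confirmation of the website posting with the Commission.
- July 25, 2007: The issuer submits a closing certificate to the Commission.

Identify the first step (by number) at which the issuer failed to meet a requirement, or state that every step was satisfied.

Step 6

Step 1 — 7 and 19 days from December 25, 2006 (when the transaction closes) are January 1, 2007 and January 13, 2007 respectively; January 2, 2007 falls inside that range.
Step 2 — counting 7 days from January 2, 2007 (when Form R-1 is filed) gives a deadline of January 9, 2007; done January 3, 2007 — timely.
Step 3 — counting 34 days from January 3, 2007 (when the investor circular is published) gives a deadline of February 6, 2007; January 9, 2007 is within that limit.
Step 4 — counting 45 days from February 8, 2007 (end of the 30-day comment period, which began when the supplementary schedule is filed on January 9, 2007) gives a deadline of March 25, 2007; completed March 23, 2007, before the deadline.
Step 5 — 25 and 88 days from January 9, 2007 (when the supplementary schedule is filed) are February 3, 2007 and April 7, 2007 respectively; done April 6, 2007 — within the window.
Step 6 — counting 90 days from April 6, 2007 (when the website notice is posted) gives a deadline of July 5, 2007; done July 14, 2007 — 9 days late.
That is the first point of non-compliance.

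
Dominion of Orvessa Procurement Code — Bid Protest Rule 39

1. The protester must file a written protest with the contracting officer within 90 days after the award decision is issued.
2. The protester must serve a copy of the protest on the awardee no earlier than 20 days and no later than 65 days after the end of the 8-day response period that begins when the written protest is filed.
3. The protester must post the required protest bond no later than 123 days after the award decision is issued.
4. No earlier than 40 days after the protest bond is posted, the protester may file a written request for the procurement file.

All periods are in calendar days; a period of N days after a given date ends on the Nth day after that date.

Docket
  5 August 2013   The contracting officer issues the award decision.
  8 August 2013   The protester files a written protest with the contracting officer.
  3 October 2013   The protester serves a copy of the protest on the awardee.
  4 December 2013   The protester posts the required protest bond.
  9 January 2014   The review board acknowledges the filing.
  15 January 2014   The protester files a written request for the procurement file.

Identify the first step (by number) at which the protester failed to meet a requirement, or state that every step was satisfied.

None — every step was satisfied

(1) due by 5 August 2013 + 90 days = 3 November 2013; 8 August 2013 is within that limit.
(2) the permitted window runs from 16 August 2013 + 20 = 5 September 2013 to 16 August 2013 + 65 = 20 October 2013; done 3 October 2013 — within the window.
(3) due by 5 August 2013 + 123 days = 6 December 2013; completed 4 December 2013, before the deadline.
(4) permitted from 4 December 2013 + 40 days = 13 January 2014 onward; 15 January 2014 is on or after that date.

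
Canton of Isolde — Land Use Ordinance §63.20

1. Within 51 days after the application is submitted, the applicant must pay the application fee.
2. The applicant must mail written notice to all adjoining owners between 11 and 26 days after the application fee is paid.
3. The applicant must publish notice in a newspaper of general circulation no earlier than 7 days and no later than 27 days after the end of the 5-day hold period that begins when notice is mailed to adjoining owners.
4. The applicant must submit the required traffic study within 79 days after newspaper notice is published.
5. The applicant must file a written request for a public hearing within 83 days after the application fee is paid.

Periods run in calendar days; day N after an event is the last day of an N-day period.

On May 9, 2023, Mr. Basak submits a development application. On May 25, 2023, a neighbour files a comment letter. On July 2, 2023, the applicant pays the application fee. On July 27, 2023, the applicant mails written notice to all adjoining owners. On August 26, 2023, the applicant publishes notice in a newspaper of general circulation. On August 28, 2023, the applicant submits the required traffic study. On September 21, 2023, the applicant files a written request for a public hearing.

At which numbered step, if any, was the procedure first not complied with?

Step 1: 51 days after May 9, 2023 (when the application is submitted) is June 29, 2023; done July 2, 2023 — 3 days late.

Step 1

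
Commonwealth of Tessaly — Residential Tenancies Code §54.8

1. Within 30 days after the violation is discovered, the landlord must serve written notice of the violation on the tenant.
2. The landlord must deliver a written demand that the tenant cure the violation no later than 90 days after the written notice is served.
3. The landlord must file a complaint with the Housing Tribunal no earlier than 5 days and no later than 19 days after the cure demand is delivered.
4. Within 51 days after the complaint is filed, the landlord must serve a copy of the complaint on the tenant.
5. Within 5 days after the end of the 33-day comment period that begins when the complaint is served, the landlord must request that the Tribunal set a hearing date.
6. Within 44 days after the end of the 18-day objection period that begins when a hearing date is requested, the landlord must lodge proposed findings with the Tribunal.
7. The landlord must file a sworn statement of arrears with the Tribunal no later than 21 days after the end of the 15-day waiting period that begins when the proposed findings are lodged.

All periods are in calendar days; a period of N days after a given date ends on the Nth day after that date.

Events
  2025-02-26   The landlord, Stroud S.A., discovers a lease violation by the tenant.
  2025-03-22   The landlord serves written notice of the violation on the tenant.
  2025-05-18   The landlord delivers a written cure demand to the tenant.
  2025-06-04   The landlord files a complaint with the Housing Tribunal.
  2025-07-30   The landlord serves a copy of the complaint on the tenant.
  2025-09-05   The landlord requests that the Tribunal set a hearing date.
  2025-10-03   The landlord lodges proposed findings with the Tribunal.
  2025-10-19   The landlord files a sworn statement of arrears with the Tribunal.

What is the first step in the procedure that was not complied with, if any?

Step 4

Step 1: 30 days after 2025-02-26 (when the violation is discovered) is 2025-03-28; done 2025-03-22 — timely.
Step 2: 90 days after 2025-03-22 (when the written notice is served) is 2025-06-20; 2025-05-18 is within that limit.
Step 3: the window is 5–19 days after 2025-05-18 (when the cure demand is delivered), so 2025-05-23 through 2025-06-06; done 2025-06-04, which is between those dates.
Step 4: 51 days after 2025-06-04 (when the complaint is filed) is 2025-07-25; not done until 2025-07-30, 5 days after the deadline.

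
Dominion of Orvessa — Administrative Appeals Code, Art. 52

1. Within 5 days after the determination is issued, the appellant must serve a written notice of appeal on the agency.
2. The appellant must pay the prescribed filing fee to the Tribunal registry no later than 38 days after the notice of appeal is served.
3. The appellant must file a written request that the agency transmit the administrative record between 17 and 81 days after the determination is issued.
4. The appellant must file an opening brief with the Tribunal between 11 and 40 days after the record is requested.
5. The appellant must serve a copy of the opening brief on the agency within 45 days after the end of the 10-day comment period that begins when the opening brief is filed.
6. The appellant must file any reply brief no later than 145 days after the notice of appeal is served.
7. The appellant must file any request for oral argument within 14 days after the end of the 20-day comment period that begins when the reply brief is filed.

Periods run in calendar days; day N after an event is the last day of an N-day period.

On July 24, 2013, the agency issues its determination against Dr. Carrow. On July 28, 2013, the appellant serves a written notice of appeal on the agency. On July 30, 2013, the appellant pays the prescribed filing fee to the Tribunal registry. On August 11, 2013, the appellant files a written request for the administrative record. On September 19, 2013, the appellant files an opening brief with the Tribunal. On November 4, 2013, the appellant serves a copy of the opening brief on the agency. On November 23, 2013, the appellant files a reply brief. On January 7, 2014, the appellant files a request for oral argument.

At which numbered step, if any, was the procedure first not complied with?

Step 1: 5 days after July 24, 2013 (when the determination is issued) is July 29, 2013; completed July 28, 2013, before the deadline.
Step 2: 38 days after July 28, 2013 (when the notice of appeal is served) is September 4, 2013; done July 30, 2013 — timely.
Step 3: the window is 17–81 days after July 24, 2013 (when the determination is issued), so August 10, 2013 through October 13, 2013; August 11, 2013 falls inside that range.
Step 4: the window is 11–40 days after August 11, 2013 (when the record is requested), so August 22, 2013 through September 20, 2013; done September 19, 2013 — within the window.
Step 5: 45 days after September 29, 2013 (end of the 10-day comment period, which began when the opening brief is filed on September 19, 2013) is November 13, 2013; November 4, 2013 is within that limit.
Step 6: 145 days after July 28, 2013 (when the notice of appeal is served) is December 20, 2013; November 23, 2013 is within that limit.
Step 7: 14 days after December 13, 2013 (end of the 20-day comment period, which began when the reply brief is filed on November 23, 2013) is December 27, 2013; done January 7, 2014 — 11 days late.

Step 7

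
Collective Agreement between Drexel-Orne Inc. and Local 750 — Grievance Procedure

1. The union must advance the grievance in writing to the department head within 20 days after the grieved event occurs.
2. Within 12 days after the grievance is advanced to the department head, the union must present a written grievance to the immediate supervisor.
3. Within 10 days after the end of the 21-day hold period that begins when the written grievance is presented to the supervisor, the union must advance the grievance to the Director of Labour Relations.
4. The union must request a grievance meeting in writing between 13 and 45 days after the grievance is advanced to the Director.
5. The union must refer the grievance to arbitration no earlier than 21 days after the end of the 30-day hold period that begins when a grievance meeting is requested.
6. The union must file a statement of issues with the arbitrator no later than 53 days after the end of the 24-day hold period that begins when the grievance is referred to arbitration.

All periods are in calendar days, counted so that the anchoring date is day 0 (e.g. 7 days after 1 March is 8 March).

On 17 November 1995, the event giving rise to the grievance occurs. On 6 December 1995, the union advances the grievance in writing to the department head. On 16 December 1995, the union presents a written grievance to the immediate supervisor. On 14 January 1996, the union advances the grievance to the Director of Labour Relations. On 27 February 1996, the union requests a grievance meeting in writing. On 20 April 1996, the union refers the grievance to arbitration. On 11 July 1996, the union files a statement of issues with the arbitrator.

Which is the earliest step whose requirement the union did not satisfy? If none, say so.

Step 1: 20 days after 17 November 1995 (when the grieved event occurs) is 7 December 1995; done 6 December 1995 — timely.
Step 2: 12 days after 6 December 1995 (when the grievance is advanced to the department head) is 18 December 1995; done 16 December 1995 — timely.
Step 3: 10 days after 6 January 1996 (end of the 21-day hold period, which began when the written grievance is presented to the supervisor on 16 December 1995) is 16 January 1996; 14 January 1996 is within that limit.
Step 4: the window is 13–45 days after 14 January 1996 (when the grievance is advanced to the Director), so 27 January 1996 through 28 February 1996; 27 February 1996 falls inside that range.
Step 5: the earliest permitted date is 21 days after 28 March 1996 (end of the 30-day hold period, which began when a grievance meeting is requested on 27 February 1996), i.e. 18 April 1996; 20 April 1996 is on or after that date.
Step 6: 53 days after 14 May 1996 (end of the 24-day hold period, which began when the grievance is referred to arbitration on 20 April 1996) is 6 July 1996; 11 July 1996 misses that deadline by 5 days.

Step 6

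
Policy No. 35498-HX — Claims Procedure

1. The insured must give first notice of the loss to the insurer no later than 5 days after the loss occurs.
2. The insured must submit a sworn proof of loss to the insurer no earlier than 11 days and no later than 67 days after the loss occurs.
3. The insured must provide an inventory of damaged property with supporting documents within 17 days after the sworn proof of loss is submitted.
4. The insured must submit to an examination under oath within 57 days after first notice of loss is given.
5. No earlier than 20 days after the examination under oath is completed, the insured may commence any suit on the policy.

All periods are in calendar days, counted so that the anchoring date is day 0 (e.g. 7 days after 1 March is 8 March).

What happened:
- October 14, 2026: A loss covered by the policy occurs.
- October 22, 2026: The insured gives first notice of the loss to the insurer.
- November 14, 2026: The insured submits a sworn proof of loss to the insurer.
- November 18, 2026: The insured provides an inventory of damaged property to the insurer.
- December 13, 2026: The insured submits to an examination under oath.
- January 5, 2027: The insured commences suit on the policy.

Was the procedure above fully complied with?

Step 1 — counting 5 days from October 14, 2026 (when the loss occurs) gives a deadline of October 19, 2026; October 22, 2026 misses that deadline by 3 days.
No need to go further; step 1 was not satisfied.

No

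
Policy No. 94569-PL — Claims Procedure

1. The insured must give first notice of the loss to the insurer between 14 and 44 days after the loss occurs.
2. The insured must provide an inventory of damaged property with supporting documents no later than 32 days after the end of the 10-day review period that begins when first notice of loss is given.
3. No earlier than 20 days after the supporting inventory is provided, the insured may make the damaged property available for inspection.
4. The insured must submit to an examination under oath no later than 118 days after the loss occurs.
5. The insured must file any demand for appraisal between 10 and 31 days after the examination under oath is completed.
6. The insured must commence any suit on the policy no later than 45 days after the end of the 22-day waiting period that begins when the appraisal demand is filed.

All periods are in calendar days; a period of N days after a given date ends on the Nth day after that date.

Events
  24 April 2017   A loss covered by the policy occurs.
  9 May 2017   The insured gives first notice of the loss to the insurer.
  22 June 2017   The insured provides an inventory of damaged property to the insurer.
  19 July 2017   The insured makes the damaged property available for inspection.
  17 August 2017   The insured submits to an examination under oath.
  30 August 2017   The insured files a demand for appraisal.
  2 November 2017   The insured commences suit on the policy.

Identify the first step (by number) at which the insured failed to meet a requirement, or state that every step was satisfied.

Step 2

(1) the permitted window runs from 24 April 2017 + 14 = 8 May 2017 to 24 April 2017 + 44 = 7 June 2017; done 9 May 2017, which is between those dates.
(2) due by 19 May 2017 + 32 days = 20 June 2017; 22 June 2017 misses that deadline by 2 days.
No need to go further; step 2 was not satisfied.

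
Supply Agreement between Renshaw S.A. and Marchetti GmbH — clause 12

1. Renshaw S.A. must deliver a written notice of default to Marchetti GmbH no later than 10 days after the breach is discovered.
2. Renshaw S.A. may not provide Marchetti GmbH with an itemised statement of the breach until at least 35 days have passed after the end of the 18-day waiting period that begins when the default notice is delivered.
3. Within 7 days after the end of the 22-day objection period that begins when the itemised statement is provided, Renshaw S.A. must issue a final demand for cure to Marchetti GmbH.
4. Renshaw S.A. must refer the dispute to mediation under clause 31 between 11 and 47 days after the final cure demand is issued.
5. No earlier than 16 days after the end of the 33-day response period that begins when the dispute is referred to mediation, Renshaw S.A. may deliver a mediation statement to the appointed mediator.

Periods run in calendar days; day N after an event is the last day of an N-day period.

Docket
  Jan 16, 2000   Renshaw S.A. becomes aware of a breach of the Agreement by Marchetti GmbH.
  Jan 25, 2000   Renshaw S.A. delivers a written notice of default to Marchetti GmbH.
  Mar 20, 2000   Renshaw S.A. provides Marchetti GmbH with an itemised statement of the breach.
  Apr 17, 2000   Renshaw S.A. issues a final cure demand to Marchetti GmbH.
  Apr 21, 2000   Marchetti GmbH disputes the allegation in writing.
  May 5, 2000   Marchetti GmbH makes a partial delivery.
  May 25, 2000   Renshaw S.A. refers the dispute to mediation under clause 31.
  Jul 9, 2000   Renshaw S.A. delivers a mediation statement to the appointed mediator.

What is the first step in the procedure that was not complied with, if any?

Step 5

Step 1: 10 days after Jan 16, 2000 (when the breach is discovered) is Jan 26, 2000; Jan 25, 2000 is within that limit.
Step 2: the earliest permitted date is 35 days after Feb 12, 2000 (end of the 18-day waiting period, which began when the default notice is delivered on Jan 25, 2000), i.e. Mar 18, 2000; Mar 20, 2000 is on or after that date.
Step 3: 7 days after Apr 11, 2000 (end of the 22-day objection period, which began when the itemised statement is provided on Mar 20, 2000) is Apr 18, 2000; Apr 17, 2000 is within that limit.
Step 4: the window is 11–47 days after Apr 17, 2000 (when the final cure demand is issued), so Apr 28, 2000 through Jun 3, 2000; May 25, 2000 falls inside that range.
Step 5: the earliest permitted date is 16 days after Jun 27, 2000 (end of the 33-day response period, which began when the dispute is referred to mediation on May 25, 2000), i.e. Jul 13, 2000; Jul 9, 2000 is 4 days before the earliest permitted date.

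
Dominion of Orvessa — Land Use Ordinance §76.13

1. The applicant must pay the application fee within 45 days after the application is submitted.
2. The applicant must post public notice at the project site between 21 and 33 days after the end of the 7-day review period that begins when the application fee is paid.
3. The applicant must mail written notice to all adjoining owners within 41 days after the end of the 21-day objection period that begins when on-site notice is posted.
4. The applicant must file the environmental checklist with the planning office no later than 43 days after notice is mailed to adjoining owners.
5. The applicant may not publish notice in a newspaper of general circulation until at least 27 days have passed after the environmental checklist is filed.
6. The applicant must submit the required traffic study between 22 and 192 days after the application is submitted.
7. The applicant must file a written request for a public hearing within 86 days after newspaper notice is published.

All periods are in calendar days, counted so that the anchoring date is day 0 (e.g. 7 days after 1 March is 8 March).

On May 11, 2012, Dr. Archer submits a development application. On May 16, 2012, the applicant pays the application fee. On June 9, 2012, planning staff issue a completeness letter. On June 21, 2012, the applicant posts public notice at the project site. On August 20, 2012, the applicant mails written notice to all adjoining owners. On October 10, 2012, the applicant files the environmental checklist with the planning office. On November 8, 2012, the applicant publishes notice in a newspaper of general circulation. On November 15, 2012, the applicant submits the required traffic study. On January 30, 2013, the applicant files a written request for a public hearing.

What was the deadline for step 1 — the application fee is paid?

Step 1 runs from May 11, 2012, when the application is submitted. 45 days after May 11, 2012 is June 25, 2012.

June 25, 2012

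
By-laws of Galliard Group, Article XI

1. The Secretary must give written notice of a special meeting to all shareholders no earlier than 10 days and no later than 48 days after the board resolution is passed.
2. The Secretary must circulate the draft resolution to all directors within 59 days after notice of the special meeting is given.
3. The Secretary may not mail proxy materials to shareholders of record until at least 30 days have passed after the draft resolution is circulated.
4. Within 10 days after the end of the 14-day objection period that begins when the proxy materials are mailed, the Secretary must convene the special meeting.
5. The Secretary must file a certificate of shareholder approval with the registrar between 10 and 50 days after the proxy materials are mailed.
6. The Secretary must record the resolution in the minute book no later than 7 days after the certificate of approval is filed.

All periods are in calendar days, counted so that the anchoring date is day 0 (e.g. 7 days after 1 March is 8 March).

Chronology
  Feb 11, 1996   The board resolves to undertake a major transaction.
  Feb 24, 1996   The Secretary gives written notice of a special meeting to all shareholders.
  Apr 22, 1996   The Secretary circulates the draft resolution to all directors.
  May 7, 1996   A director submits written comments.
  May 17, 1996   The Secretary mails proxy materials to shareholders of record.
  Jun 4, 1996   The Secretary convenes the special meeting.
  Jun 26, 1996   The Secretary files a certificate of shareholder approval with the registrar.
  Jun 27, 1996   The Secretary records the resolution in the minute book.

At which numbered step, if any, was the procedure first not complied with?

Step 3

Step 1: the window is 10–48 days after Feb 11, 1996 (when the board resolution is passed), so Feb 21, 1996 through Mar 30, 1996; Feb 24, 1996 falls inside that range.
Step 2: 59 days after Feb 24, 1996 (when notice of the special meeting is given) is Apr 23, 1996; completed Apr 22, 1996, before the deadline.
Step 3: the earliest permitted date is 30 days after Apr 22, 1996 (when the draft resolution is circulated), i.e. May 22, 1996; May 17, 1996 is 5 days before the earliest permitted date.
No need to go further; step 3 was not satisfied.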